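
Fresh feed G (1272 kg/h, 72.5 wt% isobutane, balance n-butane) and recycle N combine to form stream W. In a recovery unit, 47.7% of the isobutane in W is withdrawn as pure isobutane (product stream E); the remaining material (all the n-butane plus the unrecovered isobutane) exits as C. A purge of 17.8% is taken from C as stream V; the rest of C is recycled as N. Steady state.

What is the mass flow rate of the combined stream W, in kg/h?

3583 kg/h

n-butane enters only via G and leaves only via the purge: 1272×0.275 = 0.178×(n-butane in C), and the recovery unit passes all n-butane, so n-butane in W = n-butane in C = 1965.2 kg/h.
isobutane in W: m_A = 1272×0.725 + (1−0.178)·(1−0.477)·m_A, so m_A = 922.2/0.5701 = 1617.6 kg/h.
W = 1617.6 + 1965.2 = 3582.8 kg/h.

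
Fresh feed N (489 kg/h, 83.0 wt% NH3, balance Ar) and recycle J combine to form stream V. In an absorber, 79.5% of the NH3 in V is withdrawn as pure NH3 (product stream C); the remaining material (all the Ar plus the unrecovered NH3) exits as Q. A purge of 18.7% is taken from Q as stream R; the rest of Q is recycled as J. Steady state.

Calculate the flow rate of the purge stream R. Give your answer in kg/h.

101.8 kg/h

Ar enters only via N and leaves only via the purge: 489×0.170 = 0.187×(Ar in Q), and the absorber passes all Ar, so Ar in V = Ar in Q = 444.55 kg/h.
NH3 in V: m_A = 489×0.830 + (1−0.187)·(1−0.795)·m_A, so m_A = 405.87/0.8333 = 487.04 kg/h.
Q = (1−0.795)×487.04 + 444.55 = 544.39 kg/h.
Purge R = 0.187×544.39 = 101.8 kg/h.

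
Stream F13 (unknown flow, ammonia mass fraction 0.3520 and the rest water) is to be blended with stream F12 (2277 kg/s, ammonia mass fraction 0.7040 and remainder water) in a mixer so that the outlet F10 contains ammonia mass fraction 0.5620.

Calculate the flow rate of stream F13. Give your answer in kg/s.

1540 kg/s

Let F13 be the unknown flow. Total out = 2277 + F13.
ammonia balance: 1603 + 0.352·F13 = 0.562·(2277 + F13)
(0.352 − 0.562)·F13 = 0.562×2277 − 1603 = -323.33
F13 = -323.33 / -0.210 = 1539.7 kg/s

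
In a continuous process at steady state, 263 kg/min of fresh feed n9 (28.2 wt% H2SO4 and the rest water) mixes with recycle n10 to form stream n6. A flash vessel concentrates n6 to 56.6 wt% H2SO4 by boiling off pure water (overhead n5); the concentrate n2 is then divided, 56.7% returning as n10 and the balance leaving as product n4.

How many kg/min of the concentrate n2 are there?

Overall H2SO4 balance (none leaves overhead): H2SO4 in fresh feed = H2SO4 in product, i.e. 263×0.282 = (1−0.567)·n2·0.566.
n2 = 74.166/(0.566×0.433) = 302.62 kg/min.

302.6 kg/min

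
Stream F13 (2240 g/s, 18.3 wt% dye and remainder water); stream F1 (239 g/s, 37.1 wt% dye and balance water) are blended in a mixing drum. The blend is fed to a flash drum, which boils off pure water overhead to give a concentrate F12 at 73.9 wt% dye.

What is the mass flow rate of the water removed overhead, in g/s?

dye entering = 2240×0.183 + 239×0.371 = 498.59 g/s.
All dye reports to F12, so F12 = 498.59/0.739 = 674.68 g/s.
Total feed = 2479 g/s; overhead = 2479 − 674.68 = 1804.3 g/s.

1804 g/s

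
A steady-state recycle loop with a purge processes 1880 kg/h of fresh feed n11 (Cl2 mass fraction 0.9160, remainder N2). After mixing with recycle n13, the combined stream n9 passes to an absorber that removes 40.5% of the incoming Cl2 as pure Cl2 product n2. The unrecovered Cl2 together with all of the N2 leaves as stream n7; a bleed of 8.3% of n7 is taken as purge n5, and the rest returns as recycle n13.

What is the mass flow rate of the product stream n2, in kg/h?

1535 kg/h

Cl2 in n9: m_A = 1880×0.916 + (1−0.083)·(1−0.405)·m_A, so m_A = 1722.1/0.4544 = 3789.9 kg/h.
Product n2 = 0.405×3789.9 = 1534.9 kg/h.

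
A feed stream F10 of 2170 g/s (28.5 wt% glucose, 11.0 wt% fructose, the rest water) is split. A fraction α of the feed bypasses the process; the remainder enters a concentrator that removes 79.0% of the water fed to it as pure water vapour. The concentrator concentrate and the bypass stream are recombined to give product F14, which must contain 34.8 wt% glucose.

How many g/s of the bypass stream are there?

1348 g/s

All 2170×0.285 = 618.45 g/s of glucose reaches F14, so F14 = 618.45/0.348 = 1777.2 g/s and vapour = 392.84 g/s.
The evaporator receives (1−α)·2170 of feed at 0.605 water and removes 0.790 of that water:
0.790×0.605×(1−α)×2170 = 392.84
(1−α) = 392.84/1037.2 = 0.3788;  α = 0.6212.
Bypass flow = 0.6212×2170 = 1348.1 g/s.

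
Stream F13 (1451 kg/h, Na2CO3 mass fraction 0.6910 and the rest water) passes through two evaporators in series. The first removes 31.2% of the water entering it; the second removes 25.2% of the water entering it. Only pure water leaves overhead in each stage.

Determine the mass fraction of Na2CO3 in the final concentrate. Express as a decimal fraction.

water in feed = 1451×0.309 = 448.36 kg/h.
After stage 1: water left = (1−0.312)×448.36 = 308.47; stream total = 1311.1 kg/h.
After stage 2: water left = (1−0.252)×308.47 = 230.74; final concentrate = 1233.4 kg/h.
Na2CO3 fraction = 1002.6/1233.4 = 0.8129.

0.8129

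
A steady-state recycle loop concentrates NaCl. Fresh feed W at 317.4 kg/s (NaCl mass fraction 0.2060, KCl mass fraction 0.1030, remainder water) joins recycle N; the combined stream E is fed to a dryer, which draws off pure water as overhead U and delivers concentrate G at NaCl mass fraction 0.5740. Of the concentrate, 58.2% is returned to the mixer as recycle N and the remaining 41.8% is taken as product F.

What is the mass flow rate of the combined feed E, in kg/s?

476 kg/s

Overall NaCl balance (none leaves overhead): NaCl in fresh feed = NaCl in product, i.e. 317.4×0.206 = (1−0.582)·G·0.574.
G = 65.384/(0.574×0.418) = 272.51 kg/s.
Recycle N = 0.582×272.51 = 158.6 kg/s.
Combined feed E = 317.4 + 158.6 = 476 kg/s.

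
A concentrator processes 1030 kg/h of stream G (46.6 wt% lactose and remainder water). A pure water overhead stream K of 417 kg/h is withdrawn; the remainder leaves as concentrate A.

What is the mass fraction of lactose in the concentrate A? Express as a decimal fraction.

0.7830

lactose is not removed: 1030×0.466 = 479.98 kg/h of lactose enters A.
Concentrate = 1030 − 417 = 613 kg/h.
Mass fraction = 479.98/613 = 0.7830.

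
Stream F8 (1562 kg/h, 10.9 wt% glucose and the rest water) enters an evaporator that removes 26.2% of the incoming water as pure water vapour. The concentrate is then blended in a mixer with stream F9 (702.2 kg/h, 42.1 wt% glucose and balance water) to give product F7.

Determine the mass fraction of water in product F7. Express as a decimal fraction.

0.7547

Vapour removed = 0.262×0.891×1562 = 364.64 kg/h; concentrate = 1197.4 kg/h.
water reaching the mixer = 1027.1 (from concentrate) + 702.2×0.579 = 1433.7 kg/h.
Product flow = 1197.4 + 702.2 = 1899.6 kg/h; water fraction = 0.7547.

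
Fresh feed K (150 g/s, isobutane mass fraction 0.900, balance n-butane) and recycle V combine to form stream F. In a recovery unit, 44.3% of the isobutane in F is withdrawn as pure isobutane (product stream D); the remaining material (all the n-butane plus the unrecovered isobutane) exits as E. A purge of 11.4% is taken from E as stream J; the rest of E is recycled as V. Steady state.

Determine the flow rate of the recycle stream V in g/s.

n-butane enters only via K and leaves only via the purge: 150×0.100 = 0.114×(n-butane in E), and the recovery unit passes all n-butane, so n-butane in F = n-butane in E = 131.58 g/s.
isobutane in F: m_A = 150×0.900 + (1−0.114)·(1−0.443)·m_A, so m_A = 135/0.5065 = 266.54 g/s.
E = (1−0.443)×266.54 + 131.58 = 280.04 g/s.
Recycle V = (1−0.114)×280.04 = 248.12 g/s.

248.1 g/s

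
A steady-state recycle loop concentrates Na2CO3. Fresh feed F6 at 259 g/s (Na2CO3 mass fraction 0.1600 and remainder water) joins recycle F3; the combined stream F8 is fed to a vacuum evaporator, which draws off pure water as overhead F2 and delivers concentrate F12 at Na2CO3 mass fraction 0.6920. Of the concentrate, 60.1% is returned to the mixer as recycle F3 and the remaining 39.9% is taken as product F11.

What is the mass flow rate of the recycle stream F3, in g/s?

90.2 g/s

Overall Na2CO3 balance (none leaves overhead): Na2CO3 in fresh feed = Na2CO3 in product, i.e. 259×0.160 = (1−0.601)·F12·0.692.
F12 = 41.44/(0.692×0.399) = 150.09 g/s.
Recycle F3 = 0.601×150.09 = 90.202 g/s.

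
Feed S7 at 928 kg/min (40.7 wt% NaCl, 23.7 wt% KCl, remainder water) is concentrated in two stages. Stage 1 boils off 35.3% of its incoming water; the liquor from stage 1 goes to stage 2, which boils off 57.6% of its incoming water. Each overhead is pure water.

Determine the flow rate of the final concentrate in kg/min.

688.3 kg/min

water in feed = 928×0.356 = 330.37 kg/min.
After stage 1: water left = (1−0.353)×330.37 = 213.75; stream total = 811.38 kg/min.
After stage 2: water left = (1−0.576)×213.75 = 90.629; final concentrate = 688.26 kg/min.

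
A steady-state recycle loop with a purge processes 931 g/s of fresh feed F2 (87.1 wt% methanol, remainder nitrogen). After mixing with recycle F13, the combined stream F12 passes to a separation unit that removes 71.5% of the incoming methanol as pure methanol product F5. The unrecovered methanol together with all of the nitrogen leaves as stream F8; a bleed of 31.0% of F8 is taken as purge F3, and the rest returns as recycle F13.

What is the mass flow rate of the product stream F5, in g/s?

721.7 g/s

methanol in F12: m_A = 931×0.871 + (1−0.310)·(1−0.715)·m_A, so m_A = 810.9/0.8034 = 1009.4 g/s.
Product F5 = 0.715×1009.4 = 721.72 g/s.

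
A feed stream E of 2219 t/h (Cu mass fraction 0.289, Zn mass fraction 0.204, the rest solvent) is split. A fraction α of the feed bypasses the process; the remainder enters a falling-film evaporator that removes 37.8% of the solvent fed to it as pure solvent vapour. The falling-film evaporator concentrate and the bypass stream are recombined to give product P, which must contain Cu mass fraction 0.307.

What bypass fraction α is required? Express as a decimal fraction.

All 2219×0.289 = 641.29 t/h of Cu reaches P, so P = 641.29/0.307 = 2088.9 t/h and vapour = 130.1 t/h.
The evaporator receives (1−α)·2219 of feed at 0.507 solvent and removes 0.378 of that solvent:
0.378×0.507×(1−α)×2219 = 130.1
(1−α) = 130.1/425.26 = 0.3059;  α = 0.6941.

0.694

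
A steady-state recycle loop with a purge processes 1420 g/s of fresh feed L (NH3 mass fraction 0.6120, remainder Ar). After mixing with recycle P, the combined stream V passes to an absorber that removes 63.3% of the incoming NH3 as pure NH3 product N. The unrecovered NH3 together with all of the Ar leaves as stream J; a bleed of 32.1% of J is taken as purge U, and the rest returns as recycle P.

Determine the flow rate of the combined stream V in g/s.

Ar enters only via L and leaves only via the purge: 1420×0.388 = 0.321×(Ar in J), and the absorber passes all Ar, so Ar in V = Ar in J = 1716.4 g/s.
NH3 in V: m_A = 1420×0.612 + (1−0.321)·(1−0.633)·m_A, so m_A = 869.04/0.7508 = 1157.5 g/s.
V = 1157.5 + 1716.4 = 2873.9 g/s.

2874 g/s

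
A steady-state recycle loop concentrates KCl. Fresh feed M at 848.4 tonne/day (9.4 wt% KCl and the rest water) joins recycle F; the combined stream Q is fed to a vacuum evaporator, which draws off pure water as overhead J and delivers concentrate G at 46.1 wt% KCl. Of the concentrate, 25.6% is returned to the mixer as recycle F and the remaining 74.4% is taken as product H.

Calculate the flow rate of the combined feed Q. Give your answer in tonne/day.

Overall KCl balance (none leaves overhead): KCl in fresh feed = KCl in product, i.e. 848.4×0.094 = (1−0.256)·G·0.461.
G = 79.75/(0.461×0.744) = 232.52 tonne/day.
Recycle F = 0.256×232.52 = 59.524 tonne/day.
Combined feed Q = 848.4 + 59.524 = 907.92 tonne/day.

907.9 tonne/day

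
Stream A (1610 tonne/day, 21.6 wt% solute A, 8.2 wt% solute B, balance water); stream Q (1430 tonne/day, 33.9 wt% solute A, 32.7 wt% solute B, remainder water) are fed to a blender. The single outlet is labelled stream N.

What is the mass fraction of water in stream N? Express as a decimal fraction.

Total flow out = 1610 + 1430 = 3040 tonne/day.
water in = 1610×0.702 + 1430×0.334 = 1607.8 tonne/day.
water mass fraction in N = 1607.8/3040 = 0.5289.

0.5289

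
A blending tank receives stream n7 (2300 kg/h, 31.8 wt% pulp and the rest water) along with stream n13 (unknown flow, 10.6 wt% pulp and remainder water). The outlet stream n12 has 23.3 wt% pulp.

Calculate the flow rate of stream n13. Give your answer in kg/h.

Let n13 be the unknown flow. Total out = 2300 + n13.
pulp balance: 731.4 + 0.106·n13 = 0.233·(2300 + n13)
(0.106 − 0.233)·n13 = 0.233×2300 − 731.4 = -195.5
n13 = -195.5 / -0.127 = 1539.4 kg/h

1539 kg/h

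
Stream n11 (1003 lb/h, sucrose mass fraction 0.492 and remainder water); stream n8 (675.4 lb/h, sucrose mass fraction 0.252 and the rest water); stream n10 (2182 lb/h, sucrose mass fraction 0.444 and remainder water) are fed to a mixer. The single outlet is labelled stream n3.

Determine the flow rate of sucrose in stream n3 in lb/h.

1632 lb/h

sucrose out = sucrose in = 1003×0.492 + 675.4×0.252 + 2182×0.444 = 1632.5 lb/h.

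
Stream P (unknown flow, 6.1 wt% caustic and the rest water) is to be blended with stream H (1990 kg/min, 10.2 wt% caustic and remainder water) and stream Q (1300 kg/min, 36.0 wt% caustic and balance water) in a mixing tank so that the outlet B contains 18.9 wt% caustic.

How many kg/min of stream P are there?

384.1 kg/min

Let P be the unknown flow. Total out = 3290 + P.
caustic balance: 670.98 + 0.061·P = 0.189·(3290 + P)
(0.061 − 0.189)·P = 0.189×3290 − 670.98 = -49.17
P = -49.17 / -0.128 = 384.14 kg/min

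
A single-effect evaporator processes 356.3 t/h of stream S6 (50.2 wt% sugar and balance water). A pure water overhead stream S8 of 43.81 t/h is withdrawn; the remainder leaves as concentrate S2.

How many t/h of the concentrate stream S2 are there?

312.5 t/h

Concentrate = 356.3 − 43.81 = 312.49 t/h.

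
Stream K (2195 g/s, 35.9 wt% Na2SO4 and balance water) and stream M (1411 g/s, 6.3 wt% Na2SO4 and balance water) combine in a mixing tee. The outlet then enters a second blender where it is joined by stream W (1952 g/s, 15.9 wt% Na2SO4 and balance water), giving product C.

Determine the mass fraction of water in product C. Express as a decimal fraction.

0.786

Overall, product flow = 5558 g/s.
water in = 2195×0.641 + 1411×0.937 + 1952×0.841 = 4370.7 g/s.
water fraction in C = 0.786.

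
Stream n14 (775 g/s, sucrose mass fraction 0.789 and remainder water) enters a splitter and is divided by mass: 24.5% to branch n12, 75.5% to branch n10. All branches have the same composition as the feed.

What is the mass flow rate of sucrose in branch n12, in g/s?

Branch n12 total = 0.245×775 = 189.88 g/s.
sucrose in n12 = 0.789×189.88 = 149.81 g/s.

149.8 g/s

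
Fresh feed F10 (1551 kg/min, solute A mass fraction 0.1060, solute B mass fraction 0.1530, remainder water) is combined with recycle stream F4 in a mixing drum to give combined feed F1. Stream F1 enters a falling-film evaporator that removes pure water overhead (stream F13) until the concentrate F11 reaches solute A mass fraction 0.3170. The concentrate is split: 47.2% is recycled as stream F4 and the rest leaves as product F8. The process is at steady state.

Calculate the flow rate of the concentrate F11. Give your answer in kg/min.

Overall solute A balance (none leaves overhead): solute A in fresh feed = solute A in product, i.e. 1551×0.106 = (1−0.472)·F11·0.317.
F11 = 164.41/(0.317×0.528) = 982.26 kg/min.

982.3 kg/min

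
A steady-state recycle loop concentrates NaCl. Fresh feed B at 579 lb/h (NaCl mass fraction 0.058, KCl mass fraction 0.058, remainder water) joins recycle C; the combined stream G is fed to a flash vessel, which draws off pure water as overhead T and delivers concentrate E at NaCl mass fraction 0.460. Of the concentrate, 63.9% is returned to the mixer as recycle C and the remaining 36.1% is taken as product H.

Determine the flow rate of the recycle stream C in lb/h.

Overall NaCl balance (none leaves overhead): NaCl in fresh feed = NaCl in product, i.e. 579×0.058 = (1−0.639)·E·0.460.
E = 33.582/(0.460×0.361) = 202.23 lb/h.
Recycle C = 0.639×202.23 = 129.22 lb/h.

129.2 lb/h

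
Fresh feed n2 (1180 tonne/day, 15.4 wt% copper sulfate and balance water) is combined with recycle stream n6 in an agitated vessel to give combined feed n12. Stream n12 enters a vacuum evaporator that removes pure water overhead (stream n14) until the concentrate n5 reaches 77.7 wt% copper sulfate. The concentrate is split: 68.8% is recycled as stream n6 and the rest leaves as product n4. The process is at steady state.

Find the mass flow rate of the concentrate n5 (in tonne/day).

749.6 tonne/day

Overall copper sulfate balance (none leaves overhead): copper sulfate in fresh feed = copper sulfate in product, i.e. 1180×0.154 = (1−0.688)·n5·0.777.
n5 = 181.72/(0.777×0.312) = 749.6 tonne/day.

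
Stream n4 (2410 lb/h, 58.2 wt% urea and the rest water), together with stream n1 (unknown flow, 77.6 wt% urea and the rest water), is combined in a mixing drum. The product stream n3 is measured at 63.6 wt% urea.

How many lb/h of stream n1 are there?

Let n1 be the unknown flow. Total out = 2410 + n1.
urea balance: 1402.6 + 0.776·n1 = 0.636·(2410 + n1)
(0.776 − 0.636)·n1 = 0.636×2410 − 1402.6 = 130.14
n1 = 130.14 / 0.140 = 929.57 lb/h

929.6 lb/h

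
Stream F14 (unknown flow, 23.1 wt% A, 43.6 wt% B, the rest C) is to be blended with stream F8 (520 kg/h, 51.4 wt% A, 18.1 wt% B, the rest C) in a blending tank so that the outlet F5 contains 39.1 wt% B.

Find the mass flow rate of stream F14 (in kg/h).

Let F14 be the unknown flow. Total out = 520 + F14.
B balance: 94.12 + 0.436·F14 = 0.391·(520 + F14)
(0.436 − 0.391)·F14 = 0.391×520 − 94.12 = 109.2
F14 = 109.2 / 0.045 = 2426.7 kg/h

2427 kg/h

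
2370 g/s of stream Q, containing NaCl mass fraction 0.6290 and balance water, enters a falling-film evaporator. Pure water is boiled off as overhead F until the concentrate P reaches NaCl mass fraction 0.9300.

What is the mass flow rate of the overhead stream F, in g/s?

NaCl is conserved: 2370×0.629 = 1490.7 g/s all reports to the concentrate.
Concentrate = 1490.7/(target fraction) = 1602.9 g/s.
Overhead = 2370 − 1602.9 = 767.06 g/s.

767.1 g/s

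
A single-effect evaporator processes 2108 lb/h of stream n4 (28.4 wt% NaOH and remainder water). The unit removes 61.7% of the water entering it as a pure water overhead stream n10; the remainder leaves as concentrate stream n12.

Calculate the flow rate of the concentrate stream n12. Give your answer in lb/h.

water entering = 2108×0.716 = 1509.3 lb/h; overhead removed = 0.617×1509.3 = 931.26 lb/h.
Concentrate = 2108 − 931.26 = 1176.7 lb/h.

1177 lb/h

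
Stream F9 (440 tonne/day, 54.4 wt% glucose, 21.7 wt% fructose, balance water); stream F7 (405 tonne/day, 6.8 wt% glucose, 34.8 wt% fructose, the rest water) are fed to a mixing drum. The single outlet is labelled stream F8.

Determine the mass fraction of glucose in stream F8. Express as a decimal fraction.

Total flow out = 440 + 405 = 845 tonne/day.
glucose in = 440×0.544 + 405×0.068 = 266.9 tonne/day.
glucose mass fraction in F8 = 266.9/845 = 0.3159.

0.3159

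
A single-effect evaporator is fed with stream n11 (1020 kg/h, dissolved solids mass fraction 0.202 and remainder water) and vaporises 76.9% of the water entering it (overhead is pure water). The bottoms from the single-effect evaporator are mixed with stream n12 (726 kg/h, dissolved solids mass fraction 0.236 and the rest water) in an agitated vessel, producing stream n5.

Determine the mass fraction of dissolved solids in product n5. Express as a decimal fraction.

Vapour removed = 0.769×0.798×1020 = 625.94 kg/h; concentrate = 394.06 kg/h.
dissolved solids reaching the mixer = 206.04 (from concentrate) + 726×0.236 = 377.38 kg/h.
Product flow = 394.06 + 726 = 1120.1 kg/h; dissolved solids fraction = 0.337.

0.337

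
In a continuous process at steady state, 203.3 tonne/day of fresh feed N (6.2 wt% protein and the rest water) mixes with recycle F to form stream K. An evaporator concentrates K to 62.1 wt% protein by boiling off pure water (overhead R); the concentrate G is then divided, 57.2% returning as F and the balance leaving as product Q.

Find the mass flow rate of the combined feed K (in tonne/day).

230.4 tonne/day

Overall protein balance (none leaves overhead): protein in fresh feed = protein in product, i.e. 203.3×0.062 = (1−0.572)·G·0.621.
G = 12.605/(0.621×0.428) = 47.424 tonne/day.
Recycle F = 0.572×47.424 = 27.126 tonne/day.
Combined feed K = 203.3 + 27.126 = 230.43 tonne/day.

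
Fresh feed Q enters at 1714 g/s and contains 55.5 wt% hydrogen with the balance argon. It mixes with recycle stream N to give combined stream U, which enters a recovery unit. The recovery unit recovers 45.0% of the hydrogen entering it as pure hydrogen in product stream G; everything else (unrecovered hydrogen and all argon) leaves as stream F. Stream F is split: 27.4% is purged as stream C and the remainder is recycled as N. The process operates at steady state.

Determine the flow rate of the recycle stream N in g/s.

2653 g/s

argon enters only via Q and leaves only via the purge: 1714×0.445 = 0.274×(argon in F), and the recovery unit passes all argon, so argon in U = argon in F = 2783.7 g/s.
hydrogen in U: m_A = 1714×0.555 + (1−0.274)·(1−0.450)·m_A, so m_A = 951.27/0.6007 = 1583.6 g/s.
F = (1−0.450)×1583.6 + 2783.7 = 3654.7 g/s.
Recycle N = (1−0.274)×3654.7 = 2653.3 g/s.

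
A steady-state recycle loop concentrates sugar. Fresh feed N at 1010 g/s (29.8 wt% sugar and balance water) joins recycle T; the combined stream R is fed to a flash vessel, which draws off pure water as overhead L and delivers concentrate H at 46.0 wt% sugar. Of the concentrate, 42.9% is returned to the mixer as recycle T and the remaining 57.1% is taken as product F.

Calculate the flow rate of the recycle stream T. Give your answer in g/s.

491.6 g/s

Overall sugar balance (none leaves overhead): sugar in fresh feed = sugar in product, i.e. 1010×0.298 = (1−0.429)·H·0.460.
H = 300.98/(0.460×0.571) = 1145.9 g/s.
Recycle T = 0.429×1145.9 = 491.59 g/s.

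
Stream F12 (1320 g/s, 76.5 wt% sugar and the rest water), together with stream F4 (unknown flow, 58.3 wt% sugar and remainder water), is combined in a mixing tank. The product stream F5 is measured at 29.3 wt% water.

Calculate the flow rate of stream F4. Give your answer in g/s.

617.4 g/s

Let F4 be the unknown flow. Total out = 1320 + F4.
water balance: 310.2 + 0.417·F4 = 0.293·(1320 + F4)
(0.417 − 0.293)·F4 = 0.293×1320 − 310.2 = 76.56
F4 = 76.56 / 0.124 = 617.42 g/s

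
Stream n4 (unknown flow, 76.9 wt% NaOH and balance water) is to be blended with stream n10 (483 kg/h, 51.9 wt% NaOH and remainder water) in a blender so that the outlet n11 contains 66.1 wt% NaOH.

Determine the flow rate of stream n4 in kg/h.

635.1 kg/h

Let n4 be the unknown flow. Total out = 483 + n4.
NaOH balance: 250.68 + 0.769·n4 = 0.661·(483 + n4)
(0.769 − 0.661)·n4 = 0.661×483 − 250.68 = 68.586
n4 = 68.586 / 0.108 = 635.06 kg/h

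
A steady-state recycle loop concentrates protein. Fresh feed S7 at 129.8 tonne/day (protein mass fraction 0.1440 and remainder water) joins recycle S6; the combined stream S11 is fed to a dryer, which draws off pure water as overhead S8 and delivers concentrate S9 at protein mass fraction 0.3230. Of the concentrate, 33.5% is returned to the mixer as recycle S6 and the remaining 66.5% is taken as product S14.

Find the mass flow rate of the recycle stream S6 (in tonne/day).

Overall protein balance (none leaves overhead): protein in fresh feed = protein in product, i.e. 129.8×0.144 = (1−0.335)·S9·0.323.
S9 = 18.691/(0.323×0.665) = 87.019 tonne/day.
Recycle S6 = 0.335×87.019 = 29.151 tonne/day.

29.15 tonne/day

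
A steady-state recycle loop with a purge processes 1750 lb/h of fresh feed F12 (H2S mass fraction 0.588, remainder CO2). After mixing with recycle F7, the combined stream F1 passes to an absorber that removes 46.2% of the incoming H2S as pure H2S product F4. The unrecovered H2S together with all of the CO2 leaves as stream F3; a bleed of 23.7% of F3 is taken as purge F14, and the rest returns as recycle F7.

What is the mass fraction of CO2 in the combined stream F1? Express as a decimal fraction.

0.635

CO2 enters only via F12 and leaves only via the purge: 1750×0.412 = 0.237×(CO2 in F3), and the absorber passes all CO2, so CO2 in F1 = CO2 in F3 = 3042.2 lb/h.
H2S in F1: m_A = 1750×0.588 + (1−0.237)·(1−0.462)·m_A, so m_A = 1029/0.5895 = 1745.5 lb/h.
F1 = 1745.5 + 3042.2 = 4787.7 lb/h.
CO2 fraction in F1 = 3042.2/4787.7 = 0.635.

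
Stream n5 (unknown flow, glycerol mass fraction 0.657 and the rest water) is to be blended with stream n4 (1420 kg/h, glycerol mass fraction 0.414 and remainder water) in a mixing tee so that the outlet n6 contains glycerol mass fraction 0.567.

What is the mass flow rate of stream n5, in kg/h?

2414 kg/h

Let n5 be the unknown flow. Total out = 1420 + n5.
glycerol balance: 587.88 + 0.657·n5 = 0.567·(1420 + n5)
(0.657 − 0.567)·n5 = 0.567×1420 − 587.88 = 217.26
n5 = 217.26 / 0.090 = 2414 kg/h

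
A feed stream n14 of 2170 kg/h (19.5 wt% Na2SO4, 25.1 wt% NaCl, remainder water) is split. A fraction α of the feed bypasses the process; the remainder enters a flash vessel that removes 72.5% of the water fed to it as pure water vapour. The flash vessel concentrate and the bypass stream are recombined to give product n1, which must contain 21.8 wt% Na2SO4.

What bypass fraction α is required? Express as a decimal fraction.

0.737

All 2170×0.195 = 423.15 kg/h of Na2SO4 reaches n1, so n1 = 423.15/0.218 = 1941.1 kg/h and vapour = 228.94 kg/h.
The evaporator receives (1−α)·2170 of feed at 0.554 water and removes 0.725 of that water:
0.725×0.554×(1−α)×2170 = 228.94
(1−α) = 228.94/871.58 = 0.2627;  α = 0.7373.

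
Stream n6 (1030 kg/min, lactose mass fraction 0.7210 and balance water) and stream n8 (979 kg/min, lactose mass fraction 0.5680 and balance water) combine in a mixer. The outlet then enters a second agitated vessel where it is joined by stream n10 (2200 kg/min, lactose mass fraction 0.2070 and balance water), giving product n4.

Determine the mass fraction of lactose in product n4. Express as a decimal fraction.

Overall, product flow = 4209 kg/min.
lactose in = 1030×0.721 + 979×0.568 + 2200×0.207 = 1754.1 kg/min.
lactose fraction in n4 = 0.4168.

0.4168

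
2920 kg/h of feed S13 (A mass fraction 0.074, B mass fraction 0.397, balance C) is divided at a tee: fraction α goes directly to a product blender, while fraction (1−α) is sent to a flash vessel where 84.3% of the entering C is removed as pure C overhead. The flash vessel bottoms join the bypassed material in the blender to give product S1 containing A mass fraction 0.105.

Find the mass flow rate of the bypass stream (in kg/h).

986.8 kg/h

All 2920×0.074 = 216.08 kg/h of A reaches S1, so S1 = 216.08/0.105 = 2057.9 kg/h and vapour = 862.1 kg/h.
The evaporator receives (1−α)·2920 of feed at 0.529 C and removes 0.843 of that C:
0.843×0.529×(1−α)×2920 = 862.1
(1−α) = 862.1/1302.2 = 0.6620;  α = 0.3380.
Bypass flow = 0.3380×2920 = 986.82 kg/h.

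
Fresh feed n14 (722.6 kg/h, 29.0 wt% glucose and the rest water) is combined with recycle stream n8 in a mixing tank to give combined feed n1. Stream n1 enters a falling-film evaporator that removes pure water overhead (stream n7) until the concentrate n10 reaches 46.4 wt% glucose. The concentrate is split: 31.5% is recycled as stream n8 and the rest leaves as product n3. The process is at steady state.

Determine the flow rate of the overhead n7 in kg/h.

Overall glucose balance (none leaves overhead): glucose in fresh feed = glucose in product, i.e. 722.6×0.290 = (1−0.315)·n10·0.464.
n10 = 209.55/(0.464×0.685) = 659.31 kg/h.
Recycle n8 = 0.315×659.31 = 207.68 kg/h.
Combined feed n1 = 722.6 + 207.68 = 930.28 kg/h.
Overhead n7 = n1 − n10 = 930.28 − 659.31 = 270.98 kg/h.

271 kg/h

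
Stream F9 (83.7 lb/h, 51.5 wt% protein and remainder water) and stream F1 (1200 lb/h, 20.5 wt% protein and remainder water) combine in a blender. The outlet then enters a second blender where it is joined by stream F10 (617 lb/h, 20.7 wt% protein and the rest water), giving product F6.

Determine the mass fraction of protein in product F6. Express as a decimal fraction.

Overall, product flow = 1900.7 lb/h.
protein in = 83.7×0.515 + 1200×0.205 + 617×0.207 = 416.82 lb/h.
protein fraction in F6 = 0.219.

0.219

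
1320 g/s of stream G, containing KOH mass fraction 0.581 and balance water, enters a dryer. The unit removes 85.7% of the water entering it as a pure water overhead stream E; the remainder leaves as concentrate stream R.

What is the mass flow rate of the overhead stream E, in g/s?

474 g/s

water entering = 1320×0.419 = 553.08 g/s; overhead removed = 0.857×553.08 = 473.99 g/s.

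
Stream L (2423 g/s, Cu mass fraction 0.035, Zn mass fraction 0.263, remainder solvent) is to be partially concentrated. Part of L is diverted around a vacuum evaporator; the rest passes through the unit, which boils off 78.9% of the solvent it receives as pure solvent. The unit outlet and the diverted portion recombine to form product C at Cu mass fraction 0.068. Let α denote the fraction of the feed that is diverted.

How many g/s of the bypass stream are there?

300 g/s

All 2423×0.035 = 84.805 g/s of Cu reaches C, so C = 84.805/0.068 = 1247.1 g/s and vapour = 1175.9 g/s.
The evaporator receives (1−α)·2423 of feed at 0.702 solvent and removes 0.789 of that solvent:
0.789×0.702×(1−α)×2423 = 1175.9
(1−α) = 1175.9/1342 = 0.8762;  α = 0.1238.
Bypass flow = 0.1238×2423 = 300.03 g/s.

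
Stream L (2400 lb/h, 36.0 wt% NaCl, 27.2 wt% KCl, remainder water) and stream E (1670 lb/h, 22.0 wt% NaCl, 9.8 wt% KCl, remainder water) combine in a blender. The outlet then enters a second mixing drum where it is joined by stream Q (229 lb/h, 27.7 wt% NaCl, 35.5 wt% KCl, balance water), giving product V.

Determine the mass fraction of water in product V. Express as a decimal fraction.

0.490

Overall, product flow = 4299 lb/h.
water in = 2400×0.368 + 1670×0.682 + 229×0.368 = 2106.4 lb/h.
water fraction in V = 0.490.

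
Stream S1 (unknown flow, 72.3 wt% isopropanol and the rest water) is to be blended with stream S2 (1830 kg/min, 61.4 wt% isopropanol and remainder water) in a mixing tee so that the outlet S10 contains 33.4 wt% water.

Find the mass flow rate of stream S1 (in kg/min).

1669 kg/min

Let S1 be the unknown flow. Total out = 1830 + S1.
water balance: 706.38 + 0.277·S1 = 0.334·(1830 + S1)
(0.277 − 0.334)·S1 = 0.334×1830 − 706.38 = -95.16
S1 = -95.16 / -0.057 = 1669.5 kg/min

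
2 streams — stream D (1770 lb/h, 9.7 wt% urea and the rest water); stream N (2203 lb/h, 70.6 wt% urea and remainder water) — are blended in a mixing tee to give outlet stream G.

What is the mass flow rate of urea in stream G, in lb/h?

urea out = urea in = 1770×0.097 + 2203×0.706 = 1727 lb/h.

1727 lb/h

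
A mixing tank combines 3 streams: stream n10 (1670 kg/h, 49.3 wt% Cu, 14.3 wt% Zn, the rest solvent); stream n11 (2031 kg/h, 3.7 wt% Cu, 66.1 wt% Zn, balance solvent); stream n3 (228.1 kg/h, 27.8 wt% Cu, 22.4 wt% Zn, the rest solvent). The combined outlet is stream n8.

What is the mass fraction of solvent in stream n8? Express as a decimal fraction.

0.340

Total flow out = 1670 + 2031 + 228.1 = 3929.1 kg/h.
solvent in = 1670×0.364 + 2031×0.302 + 228.1×0.498 = 1334.8 kg/h.
solvent mass fraction in n8 = 1334.8/3929.1 = 0.340.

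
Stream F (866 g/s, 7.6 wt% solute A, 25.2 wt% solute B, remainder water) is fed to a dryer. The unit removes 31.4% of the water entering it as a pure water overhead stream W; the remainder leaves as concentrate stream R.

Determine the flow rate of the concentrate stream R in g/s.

683.3 g/s

water entering = 866×0.672 = 581.95 g/s; overhead removed = 0.314×581.95 = 182.73 g/s.
Concentrate = 866 − 182.73 = 683.27 g/s.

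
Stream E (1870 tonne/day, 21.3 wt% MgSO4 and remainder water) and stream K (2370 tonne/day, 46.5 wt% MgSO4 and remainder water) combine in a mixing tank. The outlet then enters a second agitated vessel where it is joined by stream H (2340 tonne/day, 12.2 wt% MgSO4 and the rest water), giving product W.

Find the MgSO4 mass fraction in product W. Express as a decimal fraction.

Overall, product flow = 6580 tonne/day.
MgSO4 in = 1870×0.213 + 2370×0.465 + 2340×0.122 = 1785.8 tonne/day.
MgSO4 fraction in W = 0.271.

0.271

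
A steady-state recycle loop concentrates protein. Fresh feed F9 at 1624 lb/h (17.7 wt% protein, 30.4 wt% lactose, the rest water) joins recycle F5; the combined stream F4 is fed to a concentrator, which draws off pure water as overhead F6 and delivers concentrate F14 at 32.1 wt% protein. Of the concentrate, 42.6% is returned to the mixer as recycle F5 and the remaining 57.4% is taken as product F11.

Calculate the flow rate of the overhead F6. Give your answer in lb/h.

Overall protein balance (none leaves overhead): protein in fresh feed = protein in product, i.e. 1624×0.177 = (1−0.426)·F14·0.321.
F14 = 287.45/(0.321×0.574) = 1560.1 lb/h.
Recycle F5 = 0.426×1560.1 = 664.59 lb/h.
Combined feed F4 = 1624 + 664.59 = 2288.6 lb/h.
Overhead F6 = F4 − F14 = 2288.6 − 1560.1 = 728.52 lb/h.

728.5 lb/h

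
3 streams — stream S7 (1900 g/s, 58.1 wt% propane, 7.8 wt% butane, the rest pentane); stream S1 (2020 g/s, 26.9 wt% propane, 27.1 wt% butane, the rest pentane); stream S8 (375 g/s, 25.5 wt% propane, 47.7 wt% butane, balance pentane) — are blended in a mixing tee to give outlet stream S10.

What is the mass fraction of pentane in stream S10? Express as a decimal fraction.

Total flow out = 1900 + 2020 + 375 = 4295 g/s.
pentane in = 1900×0.341 + 2020×0.460 + 375×0.268 = 1677.6 g/s.
pentane mass fraction in S10 = 1677.6/4295 = 0.3906.

0.3906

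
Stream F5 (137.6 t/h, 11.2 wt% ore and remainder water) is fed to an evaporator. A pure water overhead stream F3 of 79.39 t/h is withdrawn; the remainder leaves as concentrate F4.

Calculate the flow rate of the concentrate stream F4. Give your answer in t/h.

58.21 t/h

Concentrate = 137.6 − 79.39 = 58.21 t/h.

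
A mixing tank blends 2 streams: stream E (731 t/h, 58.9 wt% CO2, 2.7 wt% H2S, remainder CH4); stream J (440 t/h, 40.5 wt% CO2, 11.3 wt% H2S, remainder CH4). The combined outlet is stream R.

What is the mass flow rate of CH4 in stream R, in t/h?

CH4 out = CH4 in = 731×0.384 + 440×0.482 = 492.78 t/h.

492.8 t/h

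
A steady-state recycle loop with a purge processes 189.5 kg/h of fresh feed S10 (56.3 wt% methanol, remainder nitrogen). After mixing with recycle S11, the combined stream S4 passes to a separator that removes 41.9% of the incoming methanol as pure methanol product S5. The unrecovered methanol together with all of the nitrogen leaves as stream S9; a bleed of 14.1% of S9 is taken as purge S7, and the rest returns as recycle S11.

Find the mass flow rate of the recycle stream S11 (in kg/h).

nitrogen enters only via S10 and leaves only via the purge: 189.5×0.437 = 0.141×(nitrogen in S9), and the separator passes all nitrogen, so nitrogen in S4 = nitrogen in S9 = 587.32 kg/h.
methanol in S4: m_A = 189.5×0.563 + (1−0.141)·(1−0.419)·m_A, so m_A = 106.69/0.5009 = 212.98 kg/h.
S9 = (1−0.419)×212.98 + 587.32 = 711.06 kg/h.
Recycle S11 = (1−0.141)×711.06 = 610.8 kg/h.

610.8 kg/h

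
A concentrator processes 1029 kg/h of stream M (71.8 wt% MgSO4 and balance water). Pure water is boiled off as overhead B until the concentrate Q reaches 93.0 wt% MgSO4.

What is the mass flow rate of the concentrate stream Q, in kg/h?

794.4 kg/h

MgSO4 is conserved: 1029×0.718 = 738.82 kg/h all reports to the concentrate.
Concentrate = 738.82/(target fraction) = 794.43 kg/h.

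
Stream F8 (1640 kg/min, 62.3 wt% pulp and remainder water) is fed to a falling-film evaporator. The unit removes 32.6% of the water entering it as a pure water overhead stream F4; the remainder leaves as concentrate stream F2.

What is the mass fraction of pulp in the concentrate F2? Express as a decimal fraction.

0.7103

pulp is not removed: 1640×0.623 = 1021.7 kg/min of pulp enters F2.
water entering = 1640×0.377 = 618.28 kg/min; overhead removed = 0.326×618.28 = 201.56 kg/min.
Concentrate = 1640 − 201.56 = 1438.4 kg/min.
Mass fraction = 1021.7/1438.4 = 0.7103.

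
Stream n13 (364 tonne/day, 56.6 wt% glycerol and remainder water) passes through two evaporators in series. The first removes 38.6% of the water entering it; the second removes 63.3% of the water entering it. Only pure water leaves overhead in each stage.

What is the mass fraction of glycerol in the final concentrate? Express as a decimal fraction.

0.853

water in feed = 364×0.434 = 157.98 tonne/day.
After stage 1: water left = (1−0.386)×157.98 = 96.997; stream total = 303.02 tonne/day.
After stage 2: water left = (1−0.633)×96.997 = 35.598; final concentrate = 241.62 tonne/day.
glycerol fraction = 206.02/241.62 = 0.853.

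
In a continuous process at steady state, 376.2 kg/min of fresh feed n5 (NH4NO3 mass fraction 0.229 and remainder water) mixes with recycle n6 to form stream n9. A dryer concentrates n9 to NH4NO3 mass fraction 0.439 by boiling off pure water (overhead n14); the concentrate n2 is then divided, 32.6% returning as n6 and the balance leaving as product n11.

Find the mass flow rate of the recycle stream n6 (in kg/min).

94.92 kg/min

Overall NH4NO3 balance (none leaves overhead): NH4NO3 in fresh feed = NH4NO3 in product, i.e. 376.2×0.229 = (1−0.326)·n2·0.439.
n2 = 86.15/(0.439×0.674) = 291.16 kg/min.
Recycle n6 = 0.326×291.16 = 94.918 kg/min.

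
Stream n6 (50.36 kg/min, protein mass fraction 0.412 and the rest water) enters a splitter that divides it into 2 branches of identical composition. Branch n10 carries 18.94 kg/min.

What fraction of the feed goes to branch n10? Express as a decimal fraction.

0.376

Fraction to n10 = 18.94/50.36 = 0.3761.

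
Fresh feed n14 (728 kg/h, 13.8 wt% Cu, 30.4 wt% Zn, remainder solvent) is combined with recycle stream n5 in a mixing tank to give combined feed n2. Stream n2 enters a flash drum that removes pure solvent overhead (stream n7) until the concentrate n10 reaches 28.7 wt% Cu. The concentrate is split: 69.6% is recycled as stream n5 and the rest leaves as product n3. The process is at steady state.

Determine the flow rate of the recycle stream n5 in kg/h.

Overall Cu balance (none leaves overhead): Cu in fresh feed = Cu in product, i.e. 728×0.138 = (1−0.696)·n10·0.287.
n10 = 100.46/(0.287×0.304) = 1151.5 kg/h.
Recycle n5 = 0.696×1151.5 = 801.43 kg/h.

801.4 kg/h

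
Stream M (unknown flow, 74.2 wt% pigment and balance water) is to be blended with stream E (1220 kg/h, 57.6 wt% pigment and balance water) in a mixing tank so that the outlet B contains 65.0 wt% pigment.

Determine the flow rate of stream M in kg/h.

Let M be the unknown flow. Total out = 1220 + M.
pigment balance: 702.72 + 0.742·M = 0.650·(1220 + M)
(0.742 − 0.650)·M = 0.650×1220 − 702.72 = 90.28
M = 90.28 / 0.092 = 981.3 kg/h

981.3 kg/h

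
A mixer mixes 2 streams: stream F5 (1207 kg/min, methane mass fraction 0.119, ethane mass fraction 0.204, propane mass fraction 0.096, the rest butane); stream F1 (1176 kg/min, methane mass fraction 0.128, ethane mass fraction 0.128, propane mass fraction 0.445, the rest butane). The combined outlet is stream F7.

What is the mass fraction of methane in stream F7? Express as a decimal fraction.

Total flow out = 1207 + 1176 = 2383 kg/min.
methane in = 1207×0.119 + 1176×0.128 = 294.16 kg/min.
methane mass fraction in F7 = 294.16/2383 = 0.123.

0.123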